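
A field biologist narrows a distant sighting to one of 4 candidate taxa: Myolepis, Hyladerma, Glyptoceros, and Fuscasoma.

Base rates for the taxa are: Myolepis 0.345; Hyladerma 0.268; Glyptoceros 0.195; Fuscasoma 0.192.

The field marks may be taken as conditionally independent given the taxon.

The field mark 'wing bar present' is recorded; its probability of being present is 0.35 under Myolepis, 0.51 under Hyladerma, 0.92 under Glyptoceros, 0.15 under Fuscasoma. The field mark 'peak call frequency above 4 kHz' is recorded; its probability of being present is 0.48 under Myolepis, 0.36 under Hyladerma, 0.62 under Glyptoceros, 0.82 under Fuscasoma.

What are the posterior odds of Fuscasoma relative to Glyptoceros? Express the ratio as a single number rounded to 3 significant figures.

0.212

Unnormalized posterior weight (prior times the field mark likelihoods) for each of the two hypotheses:
  Fuscasoma: 0.192 × 0.15 × 0.82 = 0.023616
  Glyptoceros: 0.195 × 0.92 × 0.62 = 0.11123
Odds(Fuscasoma : Glyptoceros) = 0.023616 / 0.11123 ≈ 0.212.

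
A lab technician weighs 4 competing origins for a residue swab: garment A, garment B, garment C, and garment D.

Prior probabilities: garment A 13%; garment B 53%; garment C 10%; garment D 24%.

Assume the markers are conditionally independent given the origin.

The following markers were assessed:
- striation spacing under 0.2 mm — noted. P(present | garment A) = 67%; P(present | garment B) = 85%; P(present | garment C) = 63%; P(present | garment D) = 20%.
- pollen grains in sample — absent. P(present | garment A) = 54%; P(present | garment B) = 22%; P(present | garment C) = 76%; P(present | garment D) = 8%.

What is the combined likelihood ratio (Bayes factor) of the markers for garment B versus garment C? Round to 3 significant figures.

4.38

Take the product of per-marker likelihoods under each hypothesis (using 1 − P(present | H) for each absent marker), then divide.
  garment B: 0.85 × (1 − 0.22) = 0.663
  garment C: 0.63 × (1 − 0.76) = 0.1512
Bayes factor = 0.663 / 0.1512 ≈ 4.38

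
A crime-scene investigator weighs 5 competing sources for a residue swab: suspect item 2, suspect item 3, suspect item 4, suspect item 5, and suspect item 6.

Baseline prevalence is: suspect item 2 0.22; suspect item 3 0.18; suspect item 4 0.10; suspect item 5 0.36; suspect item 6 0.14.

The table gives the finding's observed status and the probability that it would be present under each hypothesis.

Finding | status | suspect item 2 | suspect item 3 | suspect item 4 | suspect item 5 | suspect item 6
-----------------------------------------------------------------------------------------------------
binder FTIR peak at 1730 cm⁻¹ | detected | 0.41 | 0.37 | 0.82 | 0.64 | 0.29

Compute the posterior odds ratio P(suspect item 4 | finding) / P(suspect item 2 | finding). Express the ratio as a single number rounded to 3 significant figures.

The normalizing constant cancels in an odds ratio, so compute prior × likelihood for the two hypotheses only:
  suspect item 4: 0.10 × 0.82 = 0.082
  suspect item 2: 0.22 × 0.41 = 0.0902
Posterior odds = 0.082 / 0.0902 ≈ 0.909.

0.909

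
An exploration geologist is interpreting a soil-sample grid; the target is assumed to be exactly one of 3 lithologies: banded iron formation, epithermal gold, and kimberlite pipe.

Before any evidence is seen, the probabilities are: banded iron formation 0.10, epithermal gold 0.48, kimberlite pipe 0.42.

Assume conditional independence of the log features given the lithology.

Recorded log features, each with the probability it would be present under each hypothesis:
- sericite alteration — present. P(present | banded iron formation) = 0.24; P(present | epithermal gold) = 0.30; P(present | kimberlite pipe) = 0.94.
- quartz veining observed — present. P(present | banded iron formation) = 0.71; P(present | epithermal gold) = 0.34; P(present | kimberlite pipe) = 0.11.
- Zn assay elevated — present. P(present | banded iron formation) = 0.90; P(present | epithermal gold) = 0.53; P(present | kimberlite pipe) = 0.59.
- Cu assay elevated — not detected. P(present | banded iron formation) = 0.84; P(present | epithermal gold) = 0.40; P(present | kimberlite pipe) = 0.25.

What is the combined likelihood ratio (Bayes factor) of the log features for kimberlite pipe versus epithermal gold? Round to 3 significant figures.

1.41

Joint likelihood of the log feature pattern under each hypothesis (using 1 − P(present | H) for each absent log feature):
  kimberlite pipe: 0.94 × 0.11 × 0.59 × (1 − 0.25) = 0.045754
  epithermal gold: 0.30 × 0.34 × 0.53 × (1 − 0.40) = 0.032436
Bayes factor = 0.045754 / 0.032436 ≈ 1.41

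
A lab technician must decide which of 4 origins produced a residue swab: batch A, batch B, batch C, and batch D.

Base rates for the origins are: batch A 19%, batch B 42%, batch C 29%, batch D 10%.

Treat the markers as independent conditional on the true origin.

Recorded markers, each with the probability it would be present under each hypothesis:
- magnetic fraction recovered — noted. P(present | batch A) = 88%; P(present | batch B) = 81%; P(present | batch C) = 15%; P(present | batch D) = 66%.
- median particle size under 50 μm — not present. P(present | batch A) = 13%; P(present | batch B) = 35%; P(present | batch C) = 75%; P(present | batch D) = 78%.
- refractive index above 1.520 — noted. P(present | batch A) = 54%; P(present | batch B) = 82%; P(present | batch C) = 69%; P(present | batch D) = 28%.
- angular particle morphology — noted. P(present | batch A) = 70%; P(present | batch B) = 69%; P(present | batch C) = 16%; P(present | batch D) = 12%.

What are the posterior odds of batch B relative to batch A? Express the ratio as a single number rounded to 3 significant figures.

2.28

The normalizing constant cancels in an odds ratio, so compute prior × likelihood for the two hypotheses only (using 1 − P(present | H) for each absent marker):
  batch B: 0.42 × 0.81 × (1 − 0.35) × 0.82 × 0.69 = 0.12512
  batch A: 0.19 × 0.88 × (1 − 0.13) × 0.54 × 0.70 = 0.054985
Posterior odds = 0.12512 / 0.054985 ≈ 2.28.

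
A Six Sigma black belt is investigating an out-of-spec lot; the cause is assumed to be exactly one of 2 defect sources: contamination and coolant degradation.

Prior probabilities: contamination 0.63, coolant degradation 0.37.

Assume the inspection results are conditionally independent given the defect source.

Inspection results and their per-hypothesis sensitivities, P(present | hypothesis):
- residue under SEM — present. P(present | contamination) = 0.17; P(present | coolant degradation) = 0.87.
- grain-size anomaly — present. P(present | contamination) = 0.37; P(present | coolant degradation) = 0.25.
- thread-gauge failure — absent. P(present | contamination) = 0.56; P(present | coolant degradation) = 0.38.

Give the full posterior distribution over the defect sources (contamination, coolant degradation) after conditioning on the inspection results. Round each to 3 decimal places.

0.259, 0.741

Multiply each prior by the joint likelihood of the inspection result pattern (using 1 − P(present | H) for each absent inspection result):
  contamination: 0.63 × 0.17 × 0.37 × (1 − 0.56) = 0.017436
  coolant degradation: 0.37 × 0.87 × 0.25 × (1 − 0.38) = 0.049895
Marginal likelihood of the evidence = 0.06733.
P(contamination | evidence) = 0.017436 / 0.06733 ≈ 0.259
P(coolant degradation | evidence) = 0.049895 / 0.06733 ≈ 0.741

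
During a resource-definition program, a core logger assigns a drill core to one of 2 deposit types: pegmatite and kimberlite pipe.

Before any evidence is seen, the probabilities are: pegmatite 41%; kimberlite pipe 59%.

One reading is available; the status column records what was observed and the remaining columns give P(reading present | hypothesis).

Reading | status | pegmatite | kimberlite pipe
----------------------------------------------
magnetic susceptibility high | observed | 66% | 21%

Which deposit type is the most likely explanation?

pegmatite

Multiply each prior by the likelihood of the reading:
  pegmatite: 0.41 × 0.66 = 0.2706
  kimberlite pipe: 0.59 × 0.21 = 0.1239
The unnormalized weights sum to 0.3945.
P(pegmatite | evidence) ≈ 0.2706 / 0.3945 ≈ 0.686
P(kimberlite pipe | evidence) ≈ 0.1239 / 0.3945 ≈ 0.314
The largest is 0.686, so pegmatite is most probable.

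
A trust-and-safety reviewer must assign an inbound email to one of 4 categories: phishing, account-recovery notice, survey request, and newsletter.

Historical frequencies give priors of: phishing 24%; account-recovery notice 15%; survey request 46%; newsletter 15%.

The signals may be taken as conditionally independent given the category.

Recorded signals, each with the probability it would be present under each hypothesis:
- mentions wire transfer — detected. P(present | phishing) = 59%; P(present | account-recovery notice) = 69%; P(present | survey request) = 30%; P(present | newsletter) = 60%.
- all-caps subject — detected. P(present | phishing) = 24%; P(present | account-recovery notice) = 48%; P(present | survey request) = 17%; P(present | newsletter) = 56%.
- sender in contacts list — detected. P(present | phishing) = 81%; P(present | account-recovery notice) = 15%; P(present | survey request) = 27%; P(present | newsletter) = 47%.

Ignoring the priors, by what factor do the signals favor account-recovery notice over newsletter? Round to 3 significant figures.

Take the product of per-signal likelihoods under each hypothesis, then divide.
  account-recovery notice: 0.69 × 0.48 × 0.15 = 0.04968
  newsletter: 0.60 × 0.56 × 0.47 = 0.15792
Bayes factor = 0.04968 / 0.15792 ≈ 0.315

0.315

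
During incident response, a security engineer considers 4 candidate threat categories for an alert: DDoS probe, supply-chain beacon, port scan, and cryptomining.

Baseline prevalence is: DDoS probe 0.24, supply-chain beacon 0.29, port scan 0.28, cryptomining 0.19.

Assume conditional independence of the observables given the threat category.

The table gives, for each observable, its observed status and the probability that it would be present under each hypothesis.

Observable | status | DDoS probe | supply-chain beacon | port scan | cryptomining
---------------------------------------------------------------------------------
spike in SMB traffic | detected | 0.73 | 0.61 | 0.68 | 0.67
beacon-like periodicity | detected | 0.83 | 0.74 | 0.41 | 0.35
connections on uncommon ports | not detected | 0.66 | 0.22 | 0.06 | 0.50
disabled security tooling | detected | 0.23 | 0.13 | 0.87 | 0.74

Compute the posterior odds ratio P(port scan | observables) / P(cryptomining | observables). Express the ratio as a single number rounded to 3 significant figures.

Posterior odds equal prior odds times the likelihood ratio; only the two competing hypotheses matter (using 1 − P(present | H) for each absent observable).
  port scan: 0.28 × 0.68 × 0.41 × (1 − 0.06) × 0.87 = 0.063841
  cryptomining: 0.19 × 0.67 × 0.35 × (1 − 0.50) × 0.74 = 0.016485
Odds(port scan : cryptomining) = 0.063841 / 0.016485 ≈ 3.87.

3.87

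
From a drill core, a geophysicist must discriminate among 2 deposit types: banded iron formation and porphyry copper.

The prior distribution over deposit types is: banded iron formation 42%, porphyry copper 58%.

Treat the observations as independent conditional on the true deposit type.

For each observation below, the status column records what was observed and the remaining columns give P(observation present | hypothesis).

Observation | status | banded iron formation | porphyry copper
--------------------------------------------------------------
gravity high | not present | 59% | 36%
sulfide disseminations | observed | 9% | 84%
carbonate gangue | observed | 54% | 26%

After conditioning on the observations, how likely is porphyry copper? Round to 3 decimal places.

0.906

By Bayes' rule with conditional independence, the unnormalized weight for each hypothesis is prior × ∏ likelihoods (using 1 − P(present | H) for each absent observation):
  banded iron formation: 0.42 × (1 − 0.59) × 0.09 × 0.54 = 0.0083689
  porphyry copper: 0.58 × (1 − 0.36) × 0.84 × 0.26 = 0.08107
Marginal likelihood of the evidence = 0.089439.
P(porphyry copper | evidence) = 0.08107 / 0.089439 ≈ 0.906.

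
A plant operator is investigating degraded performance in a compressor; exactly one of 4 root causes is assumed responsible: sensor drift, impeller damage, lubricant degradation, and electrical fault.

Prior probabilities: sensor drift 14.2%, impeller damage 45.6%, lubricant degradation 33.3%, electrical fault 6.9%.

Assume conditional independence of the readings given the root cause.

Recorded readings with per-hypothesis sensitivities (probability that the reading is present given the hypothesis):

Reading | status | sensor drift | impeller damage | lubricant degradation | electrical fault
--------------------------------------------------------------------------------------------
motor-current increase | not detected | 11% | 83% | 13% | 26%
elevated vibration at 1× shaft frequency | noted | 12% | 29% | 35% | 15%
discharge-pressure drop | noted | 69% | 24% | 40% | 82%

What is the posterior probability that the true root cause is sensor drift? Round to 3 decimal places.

0.167

For each hypothesis, the unnormalized posterior weight is prior × product of the reading likelihoods (using 1 − P(present | H) for each absent reading):
  sensor drift: 0.142 × (1 − 0.11) × 0.12 × 0.69 = 0.010464
  impeller damage: 0.456 × (1 − 0.83) × 0.29 × 0.24 = 0.0053954
  lubricant degradation: 0.333 × (1 − 0.13) × 0.35 × 0.40 = 0.040559
  electrical fault: 0.069 × (1 − 0.26) × 0.15 × 0.82 = 0.0062804
The unnormalized weights sum to 0.062699.
P(sensor drift | evidence) = 0.010464 / 0.062699 ≈ 0.167.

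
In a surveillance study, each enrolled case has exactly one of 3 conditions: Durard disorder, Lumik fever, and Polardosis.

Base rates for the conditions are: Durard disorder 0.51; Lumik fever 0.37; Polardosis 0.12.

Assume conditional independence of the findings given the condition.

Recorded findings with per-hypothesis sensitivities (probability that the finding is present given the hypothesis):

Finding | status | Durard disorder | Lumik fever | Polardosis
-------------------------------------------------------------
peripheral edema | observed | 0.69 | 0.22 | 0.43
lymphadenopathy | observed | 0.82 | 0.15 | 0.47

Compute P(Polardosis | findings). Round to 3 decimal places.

0.075

Multiply each prior by the joint likelihood of the evidence pattern:
  Durard disorder: 0.51 × 0.69 × 0.82 = 0.28856
  Lumik fever: 0.37 × 0.22 × 0.15 = 0.01221
  Polardosis: 0.12 × 0.43 × 0.47 = 0.024252
The unnormalized weights sum to 0.32502.
P(Polardosis | evidence) = 0.024252 / 0.32502 ≈ 0.075.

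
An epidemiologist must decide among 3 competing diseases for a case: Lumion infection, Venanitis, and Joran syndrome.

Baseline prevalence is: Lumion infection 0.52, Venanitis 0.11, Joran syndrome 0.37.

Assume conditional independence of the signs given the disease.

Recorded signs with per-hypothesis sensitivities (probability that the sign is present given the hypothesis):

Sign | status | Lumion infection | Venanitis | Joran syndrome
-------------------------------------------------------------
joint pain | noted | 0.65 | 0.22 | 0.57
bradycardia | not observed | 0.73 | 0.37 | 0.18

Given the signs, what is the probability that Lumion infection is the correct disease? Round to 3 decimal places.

Multiply each prior by the joint likelihood of the sign pattern (using 1 − P(present | H) for each absent sign):
  Lumion infection: 0.52 × 0.65 × (1 − 0.73) = 0.09126
  Venanitis: 0.11 × 0.22 × (1 − 0.37) = 0.015246
  Joran syndrome: 0.37 × 0.57 × (1 − 0.18) = 0.17294
Marginal likelihood of the evidence = 0.27944.
P(Lumion infection | evidence) = 0.09126 / 0.27944 ≈ 0.327.

0.327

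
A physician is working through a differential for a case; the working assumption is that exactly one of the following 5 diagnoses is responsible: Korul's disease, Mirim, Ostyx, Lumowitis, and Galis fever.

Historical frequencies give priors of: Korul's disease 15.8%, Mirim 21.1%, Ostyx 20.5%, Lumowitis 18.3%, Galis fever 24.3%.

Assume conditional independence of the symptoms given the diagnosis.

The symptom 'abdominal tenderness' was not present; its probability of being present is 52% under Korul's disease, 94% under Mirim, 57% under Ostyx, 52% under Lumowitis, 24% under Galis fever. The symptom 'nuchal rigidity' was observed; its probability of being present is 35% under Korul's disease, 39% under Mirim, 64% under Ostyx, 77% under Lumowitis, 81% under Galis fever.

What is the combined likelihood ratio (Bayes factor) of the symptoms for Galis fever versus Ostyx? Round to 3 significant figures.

2.24

Take the product of per-symptom likelihoods under each hypothesis (using 1 − P(present | H) for each absent symptom), then divide.
  Galis fever: (1 − 0.24) × 0.81 = 0.6156
  Ostyx: (1 − 0.57) × 0.64 = 0.2752
Bayes factor = 0.6156 / 0.2752 ≈ 2.24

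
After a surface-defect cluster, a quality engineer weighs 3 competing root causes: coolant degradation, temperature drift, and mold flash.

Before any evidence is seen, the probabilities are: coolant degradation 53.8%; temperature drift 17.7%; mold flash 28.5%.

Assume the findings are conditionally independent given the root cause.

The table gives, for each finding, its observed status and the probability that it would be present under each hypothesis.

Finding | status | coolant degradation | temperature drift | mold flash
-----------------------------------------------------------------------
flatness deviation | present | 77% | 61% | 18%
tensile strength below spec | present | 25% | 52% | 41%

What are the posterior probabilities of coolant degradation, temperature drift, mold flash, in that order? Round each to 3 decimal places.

Multiply each prior by the joint likelihood of the evidence pattern:
  coolant degradation: 0.538 × 0.77 × 0.25 = 0.10357
  temperature drift: 0.177 × 0.61 × 0.52 = 0.056144
  mold flash: 0.285 × 0.18 × 0.41 = 0.021033
Marginal likelihood of the evidence = 0.18074.
P(coolant degradation | evidence) = 0.10357 / 0.18074 ≈ 0.573
P(temperature drift | evidence) = 0.056144 / 0.18074 ≈ 0.311
P(mold flash | evidence) = 0.021033 / 0.18074 ≈ 0.116

0.573, 0.311, 0.116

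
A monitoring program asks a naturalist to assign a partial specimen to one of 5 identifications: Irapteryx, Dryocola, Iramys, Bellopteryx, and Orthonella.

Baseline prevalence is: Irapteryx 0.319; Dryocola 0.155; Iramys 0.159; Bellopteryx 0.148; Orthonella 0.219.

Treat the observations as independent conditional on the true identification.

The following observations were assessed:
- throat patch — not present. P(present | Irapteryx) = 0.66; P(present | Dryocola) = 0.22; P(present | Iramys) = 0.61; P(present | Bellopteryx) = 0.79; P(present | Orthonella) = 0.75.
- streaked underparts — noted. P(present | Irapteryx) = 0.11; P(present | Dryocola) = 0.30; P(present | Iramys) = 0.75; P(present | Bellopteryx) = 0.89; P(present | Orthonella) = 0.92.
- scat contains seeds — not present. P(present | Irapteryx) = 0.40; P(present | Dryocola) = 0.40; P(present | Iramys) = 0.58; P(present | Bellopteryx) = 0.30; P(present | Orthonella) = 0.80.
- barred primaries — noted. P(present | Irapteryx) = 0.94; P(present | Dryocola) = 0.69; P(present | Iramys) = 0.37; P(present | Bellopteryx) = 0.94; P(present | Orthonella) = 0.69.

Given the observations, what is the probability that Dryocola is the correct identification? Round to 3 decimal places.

0.277

For each hypothesis, the unnormalized posterior weight is prior × product of the observation likelihoods (using 1 − P(present | H) for each absent observation):
  Irapteryx: 0.319 × (1 − 0.66) × 0.11 × (1 − 0.40) × 0.94 = 0.0067289
  Dryocola: 0.155 × (1 − 0.22) × 0.30 × (1 − 0.40) × 0.69 = 0.015016
  Iramys: 0.159 × (1 − 0.61) × 0.75 × (1 − 0.58) × 0.37 = 0.0072273
  Bellopteryx: 0.148 × (1 − 0.79) × 0.89 × (1 − 0.30) × 0.94 = 0.018201
  Orthonella: 0.219 × (1 − 0.75) × 0.92 × (1 − 0.80) × 0.69 = 0.0069511
The unnormalized weights sum to 0.054124.
P(Dryocola | evidence) = 0.015016 / 0.054124 ≈ 0.277.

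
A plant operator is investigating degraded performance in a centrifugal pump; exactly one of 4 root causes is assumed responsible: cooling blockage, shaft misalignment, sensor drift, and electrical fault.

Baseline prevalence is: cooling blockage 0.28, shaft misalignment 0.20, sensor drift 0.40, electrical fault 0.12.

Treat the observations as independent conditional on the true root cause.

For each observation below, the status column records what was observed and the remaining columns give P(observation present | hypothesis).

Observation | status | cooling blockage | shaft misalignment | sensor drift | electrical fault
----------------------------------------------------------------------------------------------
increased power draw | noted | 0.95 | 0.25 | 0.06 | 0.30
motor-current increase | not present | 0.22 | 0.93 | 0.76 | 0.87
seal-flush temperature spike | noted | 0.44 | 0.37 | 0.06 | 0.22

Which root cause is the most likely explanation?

cooling blockage

For each hypothesis, the unnormalized posterior weight is prior × product of the observation likelihoods (using 1 − P(present | H) for each absent observation):
  cooling blockage: 0.28 × 0.95 × (1 − 0.22) × 0.44 = 0.091291
  shaft misalignment: 0.20 × 0.25 × (1 − 0.93) × 0.37 = 0.001295
  sensor drift: 0.40 × 0.06 × (1 − 0.76) × 0.06 = 0.0003456
  electrical fault: 0.12 × 0.30 × (1 − 0.87) × 0.22 = 0.0010296
Normalizing constant Z = 0.091291 + 0.001295 + 0.0003456 + 0.0010296 = 0.093961.
P(cooling blockage | evidence) ≈ 0.091291 / 0.093961 ≈ 0.972
P(shaft misalignment | evidence) ≈ 0.001295 / 0.093961 ≈ 0.014
P(sensor drift | evidence) ≈ 0.0003456 / 0.093961 ≈ 0.004
P(electrical fault | evidence) ≈ 0.0010296 / 0.093961 ≈ 0.011
The largest is 0.972, so cooling blockage is most probable.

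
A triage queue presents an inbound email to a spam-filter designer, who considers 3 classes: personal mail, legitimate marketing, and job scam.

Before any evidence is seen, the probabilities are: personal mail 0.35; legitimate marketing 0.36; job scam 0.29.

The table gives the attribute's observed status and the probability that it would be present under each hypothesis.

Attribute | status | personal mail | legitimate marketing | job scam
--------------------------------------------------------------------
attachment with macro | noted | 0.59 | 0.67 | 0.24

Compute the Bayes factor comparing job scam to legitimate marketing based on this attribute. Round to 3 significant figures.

The Bayes factor is the ratio of the two likelihoods.
  job scam: 0.24
  legitimate marketing: 0.67
Bayes factor = 0.24 / 0.67 ≈ 0.358

0.358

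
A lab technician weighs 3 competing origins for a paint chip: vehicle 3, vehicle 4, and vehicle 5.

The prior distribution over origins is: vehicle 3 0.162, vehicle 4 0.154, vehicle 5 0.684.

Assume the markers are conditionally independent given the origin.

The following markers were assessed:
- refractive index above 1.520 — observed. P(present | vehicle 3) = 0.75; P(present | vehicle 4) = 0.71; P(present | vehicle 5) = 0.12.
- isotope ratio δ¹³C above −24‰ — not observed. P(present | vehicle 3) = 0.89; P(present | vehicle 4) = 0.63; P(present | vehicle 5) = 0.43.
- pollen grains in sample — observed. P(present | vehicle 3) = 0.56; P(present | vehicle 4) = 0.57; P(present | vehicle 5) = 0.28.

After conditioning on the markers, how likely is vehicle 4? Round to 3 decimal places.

0.528

By Bayes' rule with conditional independence, the unnormalized weight for each hypothesis is prior × ∏ likelihoods (using 1 − P(present | H) for each absent marker):
  vehicle 3: 0.162 × 0.75 × (1 − 0.89) × 0.56 = 0.0074844
  vehicle 4: 0.154 × 0.71 × (1 − 0.63) × 0.57 = 0.02306
  vehicle 5: 0.684 × 0.12 × (1 − 0.43) × 0.28 = 0.0131
The unnormalized weights sum to 0.043644.
P(vehicle 4 | evidence) = 0.02306 / 0.043644 ≈ 0.528.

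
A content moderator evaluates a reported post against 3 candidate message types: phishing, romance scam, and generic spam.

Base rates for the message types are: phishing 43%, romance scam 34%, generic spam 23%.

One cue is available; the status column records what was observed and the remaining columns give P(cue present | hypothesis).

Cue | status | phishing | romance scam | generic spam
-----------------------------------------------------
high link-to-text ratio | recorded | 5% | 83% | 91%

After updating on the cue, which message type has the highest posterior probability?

romance scam

For each hypothesis, the unnormalized posterior weight is prior × likelihood:
  phishing: 0.43 × 0.05 = 0.0215
  romance scam: 0.34 × 0.83 = 0.2822
  generic spam: 0.23 × 0.91 = 0.2093
Normalizing constant Z = 0.0215 + 0.2822 + 0.2093 = 0.513.
P(phishing | evidence) ≈ 0.0215 / 0.513 ≈ 0.042
P(romance scam | evidence) ≈ 0.2822 / 0.513 ≈ 0.550
P(generic spam | evidence) ≈ 0.2093 / 0.513 ≈ 0.408
The largest is 0.550, so romance scam is most probable.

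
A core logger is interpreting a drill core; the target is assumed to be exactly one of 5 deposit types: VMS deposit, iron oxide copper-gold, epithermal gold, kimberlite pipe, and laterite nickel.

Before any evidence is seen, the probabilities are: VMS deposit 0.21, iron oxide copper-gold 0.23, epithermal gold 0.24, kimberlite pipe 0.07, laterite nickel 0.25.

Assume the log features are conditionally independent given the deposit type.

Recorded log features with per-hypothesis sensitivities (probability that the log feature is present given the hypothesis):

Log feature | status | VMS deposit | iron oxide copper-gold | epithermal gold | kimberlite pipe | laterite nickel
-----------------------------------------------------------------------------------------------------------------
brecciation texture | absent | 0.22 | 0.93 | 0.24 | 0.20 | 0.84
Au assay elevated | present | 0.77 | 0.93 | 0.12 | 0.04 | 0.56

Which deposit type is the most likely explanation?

VMS deposit

Multiply each prior by the joint likelihood of the log feature pattern (using 1 − P(present | H) for each absent log feature):
  VMS deposit: 0.21 × (1 − 0.22) × 0.77 = 0.12613
  iron oxide copper-gold: 0.23 × (1 − 0.93) × 0.93 = 0.014973
  epithermal gold: 0.24 × (1 − 0.24) × 0.12 = 0.021888
  kimberlite pipe: 0.07 × (1 − 0.20) × 0.04 = 0.00224
  laterite nickel: 0.25 × (1 − 0.84) × 0.56 = 0.0224
Marginal likelihood of the evidence = 0.18763.
P(VMS deposit | evidence) ≈ 0.12613 / 0.18763 ≈ 0.672
P(iron oxide copper-gold | evidence) ≈ 0.014973 / 0.18763 ≈ 0.080
P(epithermal gold | evidence) ≈ 0.021888 / 0.18763 ≈ 0.117
P(kimberlite pipe | evidence) ≈ 0.00224 / 0.18763 ≈ 0.012
P(laterite nickel | evidence) ≈ 0.0224 / 0.18763 ≈ 0.119
The largest is 0.672, so VMS deposit is most probable.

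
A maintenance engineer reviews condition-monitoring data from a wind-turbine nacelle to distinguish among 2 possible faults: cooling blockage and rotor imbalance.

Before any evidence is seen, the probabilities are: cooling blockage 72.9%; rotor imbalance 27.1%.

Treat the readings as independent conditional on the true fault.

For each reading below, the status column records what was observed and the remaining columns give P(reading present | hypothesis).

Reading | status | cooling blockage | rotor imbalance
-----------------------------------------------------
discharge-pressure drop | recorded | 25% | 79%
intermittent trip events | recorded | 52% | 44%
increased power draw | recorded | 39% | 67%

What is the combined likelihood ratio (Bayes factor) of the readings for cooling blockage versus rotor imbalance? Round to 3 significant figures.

Joint likelihood of the reading pattern under each hypothesis:
  cooling blockage: 0.25 × 0.52 × 0.39 = 0.0507
  rotor imbalance: 0.79 × 0.44 × 0.67 = 0.23289
Bayes factor = 0.0507 / 0.23289 ≈ 0.218

0.218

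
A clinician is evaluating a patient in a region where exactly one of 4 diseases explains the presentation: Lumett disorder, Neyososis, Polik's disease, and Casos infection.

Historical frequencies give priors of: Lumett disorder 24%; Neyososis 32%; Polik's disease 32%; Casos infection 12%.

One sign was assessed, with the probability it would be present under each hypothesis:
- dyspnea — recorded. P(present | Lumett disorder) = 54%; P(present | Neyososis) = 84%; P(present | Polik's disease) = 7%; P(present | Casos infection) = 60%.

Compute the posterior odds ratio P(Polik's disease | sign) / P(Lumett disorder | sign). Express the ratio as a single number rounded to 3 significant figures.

The normalizing constant cancels in an odds ratio, so compute prior × likelihood for the two hypotheses only:
  Polik's disease: 0.32 × 0.07 = 0.0224
  Lumett disorder: 0.24 × 0.54 = 0.1296
Posterior odds = 0.0224 / 0.1296 ≈ 0.173.

0.173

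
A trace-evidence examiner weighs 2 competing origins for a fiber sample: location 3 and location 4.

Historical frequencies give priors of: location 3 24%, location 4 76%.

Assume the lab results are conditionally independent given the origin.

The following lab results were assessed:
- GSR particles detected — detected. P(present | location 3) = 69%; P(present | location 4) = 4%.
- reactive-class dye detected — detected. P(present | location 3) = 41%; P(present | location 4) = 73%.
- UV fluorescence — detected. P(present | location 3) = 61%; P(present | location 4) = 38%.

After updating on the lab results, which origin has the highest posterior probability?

For each hypothesis, the unnormalized posterior weight is prior × product of the lab result likelihoods:
  location 3: 0.24 × 0.69 × 0.41 × 0.61 = 0.041417
  location 4: 0.76 × 0.04 × 0.73 × 0.38 = 0.008433
The unnormalized weights sum to 0.04985.
P(location 3 | evidence) ≈ 0.041417 / 0.04985 ≈ 0.831
P(location 4 | evidence) ≈ 0.008433 / 0.04985 ≈ 0.169
The largest is 0.831, so location 3 is most probable.

location 3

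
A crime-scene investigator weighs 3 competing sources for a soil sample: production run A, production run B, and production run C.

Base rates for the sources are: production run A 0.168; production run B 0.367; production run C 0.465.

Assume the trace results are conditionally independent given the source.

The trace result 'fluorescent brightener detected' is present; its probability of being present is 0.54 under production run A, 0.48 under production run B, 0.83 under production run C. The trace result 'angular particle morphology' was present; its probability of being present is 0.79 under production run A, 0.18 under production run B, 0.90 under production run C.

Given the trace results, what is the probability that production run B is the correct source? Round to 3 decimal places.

0.070

By Bayes' rule with conditional independence, the unnormalized weight for each hypothesis is prior × ∏ likelihoods:
  production run A: 0.168 × 0.54 × 0.79 = 0.071669
  production run B: 0.367 × 0.48 × 0.18 = 0.031709
  production run C: 0.465 × 0.83 × 0.90 = 0.34736
Marginal likelihood of the evidence = 0.45073.
P(production run B | evidence) = 0.031709 / 0.45073 ≈ 0.070.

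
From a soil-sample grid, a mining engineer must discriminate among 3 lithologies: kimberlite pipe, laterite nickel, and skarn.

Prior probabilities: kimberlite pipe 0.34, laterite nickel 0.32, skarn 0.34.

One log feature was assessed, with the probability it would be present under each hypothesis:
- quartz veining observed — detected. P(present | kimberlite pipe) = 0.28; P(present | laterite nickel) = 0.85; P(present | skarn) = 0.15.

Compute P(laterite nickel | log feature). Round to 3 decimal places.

0.650

For each hypothesis, the unnormalized posterior weight is prior × likelihood:
  kimberlite pipe: 0.34 × 0.28 = 0.0952
  laterite nickel: 0.32 × 0.85 = 0.272
  skarn: 0.34 × 0.15 = 0.051
Normalizing constant Z = 0.0952 + 0.272 + 0.051 = 0.4182.
P(laterite nickel | evidence) = 0.272 / 0.4182 ≈ 0.650.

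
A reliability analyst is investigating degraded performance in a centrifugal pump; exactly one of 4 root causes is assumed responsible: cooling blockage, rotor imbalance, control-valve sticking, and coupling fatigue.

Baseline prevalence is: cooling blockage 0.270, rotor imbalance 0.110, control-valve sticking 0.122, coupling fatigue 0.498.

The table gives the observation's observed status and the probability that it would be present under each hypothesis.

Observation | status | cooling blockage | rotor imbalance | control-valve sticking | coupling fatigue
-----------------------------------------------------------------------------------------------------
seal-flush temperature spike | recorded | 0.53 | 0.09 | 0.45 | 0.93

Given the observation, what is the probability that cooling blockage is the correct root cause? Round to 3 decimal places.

By Bayes' rule, the unnormalized weight for each hypothesis is prior × likelihood:
  cooling blockage: 0.270 × 0.53 = 0.1431
  rotor imbalance: 0.110 × 0.09 = 0.0099
  control-valve sticking: 0.122 × 0.45 = 0.0549
  coupling fatigue: 0.498 × 0.93 = 0.46314
The unnormalized weights sum to 0.67104.
P(cooling blockage | evidence) = 0.1431 / 0.67104 ≈ 0.213.

0.213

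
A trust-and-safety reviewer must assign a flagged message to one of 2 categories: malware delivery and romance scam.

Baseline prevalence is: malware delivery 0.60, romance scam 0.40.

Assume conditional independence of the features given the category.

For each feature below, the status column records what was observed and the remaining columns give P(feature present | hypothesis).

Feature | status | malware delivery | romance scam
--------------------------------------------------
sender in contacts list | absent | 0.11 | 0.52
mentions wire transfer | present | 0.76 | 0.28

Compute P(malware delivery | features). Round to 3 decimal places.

By Bayes' rule with conditional independence, the unnormalized weight for each hypothesis is prior × ∏ likelihoods (using 1 − P(present | H) for each absent feature):
  malware delivery: 0.60 × (1 − 0.11) × 0.76 = 0.40584
  romance scam: 0.40 × (1 − 0.52) × 0.28 = 0.05376
Marginal likelihood of the evidence = 0.4596.
P(malware delivery | evidence) = 0.40584 / 0.4596 ≈ 0.883.

0.883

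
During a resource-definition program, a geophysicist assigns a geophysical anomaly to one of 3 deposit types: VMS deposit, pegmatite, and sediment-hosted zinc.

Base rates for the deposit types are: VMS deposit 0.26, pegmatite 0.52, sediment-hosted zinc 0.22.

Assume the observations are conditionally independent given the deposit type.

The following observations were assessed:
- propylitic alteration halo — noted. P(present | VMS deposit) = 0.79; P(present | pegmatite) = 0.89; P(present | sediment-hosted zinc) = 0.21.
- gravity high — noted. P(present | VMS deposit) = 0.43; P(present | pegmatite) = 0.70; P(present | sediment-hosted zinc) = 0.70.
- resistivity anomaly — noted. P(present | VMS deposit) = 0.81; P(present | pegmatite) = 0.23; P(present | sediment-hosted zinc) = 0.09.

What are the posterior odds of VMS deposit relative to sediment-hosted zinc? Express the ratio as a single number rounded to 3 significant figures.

Posterior odds equal prior odds times the likelihood ratio; only the two competing hypotheses matter.
  VMS deposit: 0.26 × 0.79 × 0.43 × 0.81 = 0.071541
  sediment-hosted zinc: 0.22 × 0.21 × 0.70 × 0.09 = 0.0029106
Posterior odds = 0.071541 / 0.0029106 ≈ 24.6.

24.6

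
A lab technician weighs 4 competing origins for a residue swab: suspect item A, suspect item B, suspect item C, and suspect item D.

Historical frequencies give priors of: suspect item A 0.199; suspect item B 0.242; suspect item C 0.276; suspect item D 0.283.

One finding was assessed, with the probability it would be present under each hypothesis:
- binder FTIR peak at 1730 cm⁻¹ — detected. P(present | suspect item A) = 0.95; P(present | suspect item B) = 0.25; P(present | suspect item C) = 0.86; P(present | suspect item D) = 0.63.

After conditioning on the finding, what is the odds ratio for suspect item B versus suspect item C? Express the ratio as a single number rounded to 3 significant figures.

Posterior odds equal prior odds times the likelihood ratio; only the two competing hypotheses matter.
  suspect item B: 0.242 × 0.25 = 0.0605
  suspect item C: 0.276 × 0.86 = 0.23736
Posterior odds = 0.0605 / 0.23736 ≈ 0.255.

0.255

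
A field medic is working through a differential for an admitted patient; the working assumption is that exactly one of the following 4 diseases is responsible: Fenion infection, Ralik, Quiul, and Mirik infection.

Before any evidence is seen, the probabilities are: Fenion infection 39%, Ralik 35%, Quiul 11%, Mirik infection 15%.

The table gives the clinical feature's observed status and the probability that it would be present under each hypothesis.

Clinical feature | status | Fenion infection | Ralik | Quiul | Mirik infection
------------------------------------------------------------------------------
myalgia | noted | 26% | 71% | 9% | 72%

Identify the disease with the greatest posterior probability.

By Bayes' rule, the unnormalized weight for each hypothesis is prior × likelihood:
  Fenion infection: 0.39 × 0.26 = 0.1014
  Ralik: 0.35 × 0.71 = 0.2485
  Quiul: 0.11 × 0.09 = 0.0099
  Mirik infection: 0.15 × 0.72 = 0.108
Normalizing constant Z = 0.1014 + 0.2485 + 0.0099 + 0.108 = 0.4678.
P(Fenion infection | evidence) ≈ 0.1014 / 0.4678 ≈ 0.217
P(Ralik | evidence) ≈ 0.2485 / 0.4678 ≈ 0.531
P(Quiul | evidence) ≈ 0.0099 / 0.4678 ≈ 0.021
P(Mirik infection | evidence) ≈ 0.108 / 0.4678 ≈ 0.231
The largest is 0.531, so Ralik is most probable.

Ralik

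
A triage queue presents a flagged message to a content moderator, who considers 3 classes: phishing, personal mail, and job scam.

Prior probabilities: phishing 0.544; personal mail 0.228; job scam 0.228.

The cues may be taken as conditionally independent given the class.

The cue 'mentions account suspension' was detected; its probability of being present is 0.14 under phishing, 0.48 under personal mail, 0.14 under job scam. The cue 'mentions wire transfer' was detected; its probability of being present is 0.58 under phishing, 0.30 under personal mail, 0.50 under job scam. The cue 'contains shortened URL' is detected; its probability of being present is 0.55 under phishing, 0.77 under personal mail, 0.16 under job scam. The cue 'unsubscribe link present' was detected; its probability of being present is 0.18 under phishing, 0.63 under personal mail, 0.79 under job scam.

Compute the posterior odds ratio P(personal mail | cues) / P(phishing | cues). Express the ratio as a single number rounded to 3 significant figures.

Unnormalized posterior weight (prior times the cue likelihoods) for each of the two hypotheses:
  personal mail: 0.228 × 0.48 × 0.30 × 0.77 × 0.63 = 0.015927
  phishing: 0.544 × 0.14 × 0.58 × 0.55 × 0.18 = 0.0043731
Odds(personal mail : phishing) = 0.015927 / 0.0043731 ≈ 3.64.

3.64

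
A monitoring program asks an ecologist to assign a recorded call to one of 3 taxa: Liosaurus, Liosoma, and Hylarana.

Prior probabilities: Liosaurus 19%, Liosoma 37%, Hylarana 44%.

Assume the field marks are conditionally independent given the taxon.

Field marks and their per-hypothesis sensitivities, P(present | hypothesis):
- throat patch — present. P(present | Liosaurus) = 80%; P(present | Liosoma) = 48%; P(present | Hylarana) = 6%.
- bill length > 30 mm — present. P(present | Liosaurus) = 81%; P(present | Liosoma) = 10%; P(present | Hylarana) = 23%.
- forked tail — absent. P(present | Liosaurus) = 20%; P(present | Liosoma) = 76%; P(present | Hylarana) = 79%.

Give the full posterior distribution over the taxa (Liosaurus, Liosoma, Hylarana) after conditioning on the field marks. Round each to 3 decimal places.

0.947, 0.041, 0.012

For each hypothesis, the unnormalized posterior weight is prior × product of the field mark likelihoods (using 1 − P(present | H) for each absent field mark):
  Liosaurus: 0.19 × 0.80 × 0.81 × (1 − 0.20) = 0.098496
  Liosoma: 0.37 × 0.48 × 0.10 × (1 − 0.76) = 0.0042624
  Hylarana: 0.44 × 0.06 × 0.23 × (1 − 0.79) = 0.0012751
Marginal likelihood of the evidence = 0.10403.
P(Liosaurus | evidence) = 0.098496 / 0.10403 ≈ 0.947
P(Liosoma | evidence) = 0.0042624 / 0.10403 ≈ 0.041
P(Hylarana | evidence) = 0.0012751 / 0.10403 ≈ 0.012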